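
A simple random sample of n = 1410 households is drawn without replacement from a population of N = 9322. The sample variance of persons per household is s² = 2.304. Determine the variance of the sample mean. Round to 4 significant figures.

0.001387

Under SRS without replacement, Var(ȳ) = (1 − f)·s²/n with f = n/N = 1410/9322 = 0.15125510.
Var(ȳ) = (1 − 0.15125510)·2.304/1410 = 0.84874490·0.0016340426 = 0.0013868853.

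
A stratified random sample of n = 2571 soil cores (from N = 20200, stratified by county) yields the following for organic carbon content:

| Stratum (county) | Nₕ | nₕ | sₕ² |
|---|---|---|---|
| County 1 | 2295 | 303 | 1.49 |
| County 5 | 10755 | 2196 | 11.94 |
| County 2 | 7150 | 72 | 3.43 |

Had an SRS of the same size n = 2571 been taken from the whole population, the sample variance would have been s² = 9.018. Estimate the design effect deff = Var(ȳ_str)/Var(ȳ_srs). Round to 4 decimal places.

Var(ȳ_str) = Σ Wₕ²(1−fₕ)sₕ²/nₕ with Wₕ = Nₕ/20200:
  County 1: (2295/20200)²·(1−303/2295)·1.49/303 = 5.5095094 × 10^-5
  County 5: (10755/20200)²·(1−2196/10755)·11.94/2196 = 0.0012265992
  County 2: (7150/20200)²·(1−72/7150)·3.43/72 = 0.0059084761
  → Var(ȳ_str) = 0.0071901704.
Var(ȳ_srs) = (1 − 2571/20200)·9.018/2571 = 0.003061149.
deff = 0.0071901704 / 0.003061149 = 2.3488.

2.3488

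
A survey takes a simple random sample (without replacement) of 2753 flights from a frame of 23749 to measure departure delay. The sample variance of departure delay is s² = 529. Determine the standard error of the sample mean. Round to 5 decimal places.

Under SRS without replacement, Var(ȳ) = (1 − f)·s²/n with f = n/N = 2753/23749 = 0.11592067.
Var(ȳ) = (1 − 0.11592067)·529/2753 = 0.88407933·0.19215401 = 0.16987939.
SE(ȳ) = √(0.16987939) = 0.41216.

0.41216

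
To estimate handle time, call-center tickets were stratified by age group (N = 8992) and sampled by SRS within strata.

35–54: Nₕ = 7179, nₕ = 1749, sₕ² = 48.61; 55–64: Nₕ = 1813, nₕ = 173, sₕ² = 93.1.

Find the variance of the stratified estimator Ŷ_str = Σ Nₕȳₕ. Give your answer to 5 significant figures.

2.6835 × 10^6

Var(Ŷ_str) = Σₕ Nₕ²(1 − fₕ)sₕ²/nₕ.
35–54: 7179²·(1 − 1749/7179)·48.61/1749 = 1.0834269 × 10^6.
55–64: 1813²·(1 − 173/1813)·93.1/173 = 1.600093 × 10^6.
Sum = 2.6835199 × 10^6.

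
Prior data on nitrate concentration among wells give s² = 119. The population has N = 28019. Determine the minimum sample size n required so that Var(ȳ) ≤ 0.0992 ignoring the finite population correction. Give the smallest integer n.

1200

Without fpc, n₀ = s²/D = 119/0.0992 = 1199.5968.
Rounding up, n = 1200.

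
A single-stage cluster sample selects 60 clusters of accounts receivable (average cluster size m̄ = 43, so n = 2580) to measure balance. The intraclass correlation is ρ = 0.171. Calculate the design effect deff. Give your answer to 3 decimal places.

8.182

deff = 1 + (43 − 1)·0.171 = 1 + 7.182 = 8.182.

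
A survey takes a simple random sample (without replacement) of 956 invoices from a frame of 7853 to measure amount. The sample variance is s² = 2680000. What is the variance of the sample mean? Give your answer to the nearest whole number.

2462

Under SRS without replacement, Var(ȳ) = (1 − f)·s²/n with f = n/N = 956/7853 = 0.12173692.
Var(ȳ) = (1 − 0.12173692)·2680000/956 = 0.87826308·2803.3473 = 2462.0764.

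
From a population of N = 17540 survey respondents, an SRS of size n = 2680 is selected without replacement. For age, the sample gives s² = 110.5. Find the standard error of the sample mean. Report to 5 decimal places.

0.18690

Under SRS without replacement, Var(ȳ) = (1 − f)·s²/n with f = n/N = 2680/17540 = 0.15279361.
Var(ȳ) = (1 − 0.15279361)·110.5/2680 = 0.84720639·0.041231343 = 0.034931457.
SE(ȳ) = √(0.034931457) = 0.18690.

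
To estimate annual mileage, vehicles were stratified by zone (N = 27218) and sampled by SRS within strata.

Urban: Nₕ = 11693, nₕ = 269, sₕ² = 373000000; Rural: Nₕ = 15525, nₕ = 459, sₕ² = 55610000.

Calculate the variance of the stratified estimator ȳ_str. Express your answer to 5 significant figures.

Var(ȳ_str) = Σₕ Wₕ²(1 − fₕ)sₕ²/nₕ with Wₕ = Nₕ/N, N = 27218.
Urban: Wₕ = 0.42960541; term = 0.42960541²·(1 − 0.02300522)·373000000/269 = 250027.79.
Rural: Wₕ = 0.57039459; term = 0.57039459²·(1 − 0.02956522)·55610000/459 = 38252.283.
Sum = 288280.07.

288280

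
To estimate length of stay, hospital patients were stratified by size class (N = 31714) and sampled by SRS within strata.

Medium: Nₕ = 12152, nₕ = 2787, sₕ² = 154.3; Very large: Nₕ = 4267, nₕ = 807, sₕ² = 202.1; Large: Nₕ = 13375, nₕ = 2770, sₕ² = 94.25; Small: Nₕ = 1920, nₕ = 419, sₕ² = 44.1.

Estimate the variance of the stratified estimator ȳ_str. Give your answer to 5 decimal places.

Var(ȳ_str) = Σₕ Wₕ²(1 − fₕ)sₕ²/nₕ with Wₕ = Nₕ/N, N = 31714.
Medium: Wₕ = 0.38317462; term = 0.38317462²·(1 − 0.22934496)·154.3/2787 = 0.0062644429.
Very large: Wₕ = 0.13454626; term = 0.13454626²·(1 − 0.18912585)·202.1/807 = 0.0036761183.
Large: Wₕ = 0.42173803; term = 0.42173803²·(1 − 0.20710280)·94.25/2770 = 0.0047984835.
Small: Wₕ = 0.06054109; term = 0.06054109²·(1 − 0.21822917)·44.1/419 = 3.0158132 × 10^-4.
Sum = 0.015040626.

0.01504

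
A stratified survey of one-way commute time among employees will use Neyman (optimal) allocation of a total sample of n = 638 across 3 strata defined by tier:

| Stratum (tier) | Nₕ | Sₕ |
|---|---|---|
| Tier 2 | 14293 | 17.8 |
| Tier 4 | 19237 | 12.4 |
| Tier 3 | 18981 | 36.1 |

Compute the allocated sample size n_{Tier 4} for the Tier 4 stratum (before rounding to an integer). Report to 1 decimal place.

Neyman allocation: nₕ = n·NₕSₕ / Σⱼ NⱼSⱼ.
Σ NⱼSⱼ = 14293·17.8 + 19237·12.4 + 18981·36.1 = 1.1781683 × 10^6.
n_{Tier 4} = 638·19237·12.4 / (1.1781683 × 10^6) = 129.2.

129.2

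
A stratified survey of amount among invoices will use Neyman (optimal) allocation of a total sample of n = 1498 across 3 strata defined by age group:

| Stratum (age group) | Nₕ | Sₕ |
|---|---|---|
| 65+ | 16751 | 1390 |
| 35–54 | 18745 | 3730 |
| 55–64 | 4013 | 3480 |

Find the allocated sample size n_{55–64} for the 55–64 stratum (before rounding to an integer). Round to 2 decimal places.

195.21

Neyman allocation: nₕ = n·NₕSₕ / Σⱼ NⱼSⱼ.
Σ NⱼSⱼ = 16751·1390 + 18745·3730 + 4013·3480 = 1.0716798 × 10^8.
n_{55–64} = 1498·4013·3480 / (1.0716798 × 10^8) = 195.21.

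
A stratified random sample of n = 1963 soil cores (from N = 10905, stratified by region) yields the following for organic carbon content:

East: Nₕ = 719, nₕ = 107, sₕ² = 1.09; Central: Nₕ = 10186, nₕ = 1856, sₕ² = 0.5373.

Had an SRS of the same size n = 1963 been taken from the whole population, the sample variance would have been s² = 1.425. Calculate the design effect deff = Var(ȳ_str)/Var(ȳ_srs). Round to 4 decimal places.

0.4103

Var(ȳ_str) = Σ Wₕ²(1−fₕ)sₕ²/nₕ with Wₕ = Nₕ/10905:
  East: (719/10905)²·(1−107/719)·1.09/107 = 3.7693954 × 10^-5
  Central: (10186/10905)²·(1−1856/10186)·0.5373/1856 = 2.0655523 × 10^-4
  → Var(ȳ_str) = 2.4424918 × 10^-4.
Var(ȳ_srs) = (1 − 1963/10905)·1.425/1963 = 5.952557 × 10^-4.
deff = (2.4424918 × 10^-4) / (5.952557 × 10^-4) = 0.4103.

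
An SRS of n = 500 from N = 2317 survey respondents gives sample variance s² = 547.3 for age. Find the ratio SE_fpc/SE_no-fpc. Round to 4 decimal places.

f = n/N = 500/2317 = 0.21579629.
SE_no-fpc = √(s²/n) = 1.0462313; SE_fpc = √((1−f)s²/n) = 0.92649306.
Ratio = √(1−f) = 0.88555277.

0.8856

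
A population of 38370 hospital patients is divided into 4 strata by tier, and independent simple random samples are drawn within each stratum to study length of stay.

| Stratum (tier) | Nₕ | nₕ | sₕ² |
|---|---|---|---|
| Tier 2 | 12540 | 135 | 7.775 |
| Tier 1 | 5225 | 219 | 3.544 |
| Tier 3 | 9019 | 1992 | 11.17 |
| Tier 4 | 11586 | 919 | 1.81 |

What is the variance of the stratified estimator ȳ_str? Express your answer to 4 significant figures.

0.006779

Var(ȳ_str) = Σₕ Wₕ²(1 − fₕ)sₕ²/nₕ with Wₕ = Nₕ/N, N = 38370.
Tier 2: Wₕ = 0.32681783; term = 0.32681783²·(1 − 0.01076555)·7.775/135 = 0.0060852347.
Tier 1: Wₕ = 0.13617409; term = 0.13617409²·(1 − 0.04191388)·3.544/219 = 2.875035 × 10^-4.
Tier 3: Wₕ = 0.23505343; term = 0.23505343²·(1 − 0.22086706)·11.17/1992 = 2.4138406 × 10^-4.
Tier 4: Wₕ = 0.30195465; term = 0.30195465²·(1 − 0.07931987)·1.81/919 = 1.6533138 × 10^-4.
Sum = 0.0067794536.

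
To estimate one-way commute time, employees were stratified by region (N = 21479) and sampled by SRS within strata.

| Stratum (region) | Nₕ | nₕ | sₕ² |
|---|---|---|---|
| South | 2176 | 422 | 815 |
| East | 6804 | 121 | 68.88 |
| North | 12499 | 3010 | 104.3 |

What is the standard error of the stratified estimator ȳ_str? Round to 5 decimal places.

0.28459

Var(ȳ_str) = Σₕ Wₕ²(1 − fₕ)sₕ²/nₕ with Wₕ = Nₕ/N, N = 21479.
South: Wₕ = 0.10130825; term = 0.10130825²·(1 − 0.19393382)·815/422 = 0.015977378.
East: Wₕ = 0.31677452; term = 0.31677452²·(1 − 0.01778366)·68.88/121 = 0.056106789.
North: Wₕ = 0.58191722; term = 0.58191722²·(1 − 0.24081927)·104.3/3010 = 0.0089081067.
Sum = 0.080992274.
SE = √(0.080992274) = 0.28459.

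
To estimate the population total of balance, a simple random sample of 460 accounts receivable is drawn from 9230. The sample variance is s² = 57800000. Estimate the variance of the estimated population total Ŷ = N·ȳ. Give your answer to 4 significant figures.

1.017 × 10^13

Var(Ŷ) = N²·Var(ȳ) = N²·(1 − n/N)·s²/n.
f = 460/9230 = 0.04983749; Var(ȳ) = 0.95016251·57800000/460 = 119389.99.
Var(Ŷ) = 9230² · 119389.99 = 1.0171179 × 10^13.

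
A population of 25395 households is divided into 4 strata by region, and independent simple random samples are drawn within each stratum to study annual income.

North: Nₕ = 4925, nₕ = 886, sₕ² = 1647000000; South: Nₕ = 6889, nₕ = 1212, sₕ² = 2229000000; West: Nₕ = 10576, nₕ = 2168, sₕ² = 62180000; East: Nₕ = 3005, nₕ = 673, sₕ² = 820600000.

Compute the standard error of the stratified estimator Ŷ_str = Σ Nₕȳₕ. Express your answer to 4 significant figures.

Var(Ŷ_str) = Σₕ Nₕ²(1 − fₕ)sₕ²/nₕ.
North: 4925²·(1 − 886/4925)·1647000000/886 = 3.6977706 × 10^13.
South: 6889²·(1 − 1212/6889)·2229000000/1212 = 7.192544 × 10^13.
West: 10576²·(1 − 2168/10576)·62180000/2168 = 2.5503841 × 10^12.
East: 3005²·(1 − 673/3005)·820600000/673 = 8.5445554 × 10^12.
Sum = 1.1999809 × 10^14.
SE = √(1.1999809 × 10^14) = 1.095 × 10^7.

1.095 × 10^7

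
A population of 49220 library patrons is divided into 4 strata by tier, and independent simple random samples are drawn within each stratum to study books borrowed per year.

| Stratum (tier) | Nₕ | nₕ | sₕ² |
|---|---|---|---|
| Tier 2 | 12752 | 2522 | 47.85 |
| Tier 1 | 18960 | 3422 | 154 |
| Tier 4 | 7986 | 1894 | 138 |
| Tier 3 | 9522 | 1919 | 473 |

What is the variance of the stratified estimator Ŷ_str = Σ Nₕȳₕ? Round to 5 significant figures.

3.7122 × 10^7

Var(Ŷ_str) = Σₕ Nₕ²(1 − fₕ)sₕ²/nₕ.
Tier 2: 12752²·(1 − 2522/12752)·47.85/2522 = 2.4750889 × 10^6.
Tier 1: 18960²·(1 − 3422/18960)·154/3422 = 1.3257883 × 10^7.
Tier 4: 7986²·(1 − 1894/7986)·138/1894 = 3.544772 × 10^6.
Tier 3: 9522²·(1 − 1919/9522)·473/1919 = 1.7844293 × 10^7.
Sum = 3.7122037 × 10^7.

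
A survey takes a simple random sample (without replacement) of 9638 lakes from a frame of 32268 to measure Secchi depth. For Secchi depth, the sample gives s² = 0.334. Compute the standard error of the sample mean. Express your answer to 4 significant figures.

Under SRS without replacement, Var(ȳ) = (1 − f)·s²/n with f = n/N = 9638/32268 = 0.29868600.
Var(ȳ) = (1 − 0.29868600)·0.334/9638 = 0.70131400·3.4654493 × 10^-5 = 2.4303681 × 10^-5.
SE(ȳ) = √(2.4303681 × 10^-5) = 0.004930.

0.004930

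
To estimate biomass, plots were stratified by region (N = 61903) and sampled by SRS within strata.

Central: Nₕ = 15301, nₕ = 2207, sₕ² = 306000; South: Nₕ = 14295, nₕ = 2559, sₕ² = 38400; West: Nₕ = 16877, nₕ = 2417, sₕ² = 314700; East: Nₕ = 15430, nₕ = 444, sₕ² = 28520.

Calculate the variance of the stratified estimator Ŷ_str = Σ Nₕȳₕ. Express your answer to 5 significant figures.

7.6924 × 10^10

Var(Ŷ_str) = Σₕ Nₕ²(1 − fₕ)sₕ²/nₕ.
Central: 15301²·(1 − 2207/15301)·306000/2207 = 2.7778657 × 10^10.
South: 14295²·(1 − 2559/14295)·38400/2559 = 2.5174752 × 10^9.
West: 16877²·(1 − 2417/16877)·314700/2417 = 3.1774859 × 10^10.
East: 15430²·(1 − 444/15430)·28520/444 = 1.4853138 × 10^10.
Sum = 7.6924129 × 10^10.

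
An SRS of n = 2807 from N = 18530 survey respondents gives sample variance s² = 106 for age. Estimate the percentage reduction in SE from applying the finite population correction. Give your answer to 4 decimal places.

7.8851

f = n/N = 2807/18530 = 0.15148408.
SE_no-fpc = √(s²/n) = 0.19432636; SE_fpc = √((1−f)s²/n) = 0.17900358.
Ratio = √(1−f) = 0.92114924. Reduction = 100·(1 − 0.92114924) = 7.8851%.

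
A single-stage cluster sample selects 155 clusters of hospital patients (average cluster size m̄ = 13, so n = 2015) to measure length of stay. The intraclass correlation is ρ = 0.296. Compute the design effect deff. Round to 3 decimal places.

4.552

deff = 1 + (13 − 1)·0.296 = 1 + 3.552 = 4.552.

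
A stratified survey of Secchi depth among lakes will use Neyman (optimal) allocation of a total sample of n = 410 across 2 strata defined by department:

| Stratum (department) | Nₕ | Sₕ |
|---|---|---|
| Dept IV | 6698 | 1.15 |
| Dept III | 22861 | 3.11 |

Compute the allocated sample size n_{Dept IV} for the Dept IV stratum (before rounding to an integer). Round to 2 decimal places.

40.08

Neyman allocation: nₕ = n·NₕSₕ / Σⱼ NⱼSⱼ.
Σ NⱼSⱼ = 6698·1.15 + 22861·3.11 = 78800.41.
n_{Dept IV} = 410·6698·1.15 / 78800.41 = 40.08.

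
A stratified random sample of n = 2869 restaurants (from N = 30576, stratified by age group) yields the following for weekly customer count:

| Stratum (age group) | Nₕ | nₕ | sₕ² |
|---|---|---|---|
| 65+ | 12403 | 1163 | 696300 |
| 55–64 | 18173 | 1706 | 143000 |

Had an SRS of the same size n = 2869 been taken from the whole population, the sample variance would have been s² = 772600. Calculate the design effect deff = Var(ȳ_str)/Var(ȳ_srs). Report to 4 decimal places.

Var(ȳ_str) = Σ Wₕ²(1−fₕ)sₕ²/nₕ with Wₕ = Nₕ/30576:
  65+: (12403/30576)²·(1−1163/12403)·696300/1163 = 89.278811
  55–64: (18173/30576)²·(1−1706/18173)·143000/1706 = 26.830995
  → Var(ȳ_str) = 116.10981.
Var(ȳ_srs) = (1 − 2869/30576)·772600/2869 = 244.02425.
deff = 116.10981 / 244.02425 = 0.4758.

0.4758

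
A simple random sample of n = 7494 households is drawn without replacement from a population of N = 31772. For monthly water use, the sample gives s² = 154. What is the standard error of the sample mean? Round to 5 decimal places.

Under SRS without replacement, Var(ȳ) = (1 − f)·s²/n with f = n/N = 7494/31772 = 0.23586806.
Var(ȳ) = (1 − 0.23586806)·154/7494 = 0.76413194·0.020549773 = 0.015702738.
SE(ȳ) = √(0.015702738) = 0.12531.

0.12531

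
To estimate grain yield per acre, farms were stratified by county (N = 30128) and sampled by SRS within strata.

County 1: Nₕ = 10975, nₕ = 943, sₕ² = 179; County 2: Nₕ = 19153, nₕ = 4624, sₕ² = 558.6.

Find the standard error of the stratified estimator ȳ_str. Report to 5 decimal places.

0.24507

Var(ȳ_str) = Σₕ Wₕ²(1 − fₕ)sₕ²/nₕ with Wₕ = Nₕ/N, N = 30128.
County 1: Wₕ = 0.36427908; term = 0.36427908²·(1 − 0.08592255)·179/943 = 0.023024637.
County 2: Wₕ = 0.63572092; term = 0.63572092²·(1 − 0.24142432)·558.6/4624 = 0.037035229.
Sum = 0.060059866.
SE = √(0.060059866) = 0.24507.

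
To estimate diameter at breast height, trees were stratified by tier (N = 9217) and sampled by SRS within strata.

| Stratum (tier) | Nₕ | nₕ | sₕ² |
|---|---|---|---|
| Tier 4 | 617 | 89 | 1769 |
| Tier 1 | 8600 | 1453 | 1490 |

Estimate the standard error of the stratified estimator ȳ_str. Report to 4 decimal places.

Var(ȳ_str) = Σₕ Wₕ²(1 − fₕ)sₕ²/nₕ with Wₕ = Nₕ/N, N = 9217.
Tier 4: Wₕ = 0.06694152; term = 0.06694152²·(1 − 0.14424635)·1769/89 = 0.076221543.
Tier 1: Wₕ = 0.93305848; term = 0.93305848²·(1 − 0.16895349)·1490/1453 = 0.74193133.
Sum = 0.81815287.
SE = √(0.81815287) = 0.9045.

0.9045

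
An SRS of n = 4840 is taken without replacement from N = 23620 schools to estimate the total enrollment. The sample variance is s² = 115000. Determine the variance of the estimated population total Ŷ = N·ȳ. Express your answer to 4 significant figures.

1.054 × 10^10

Var(Ŷ) = N²·Var(ȳ) = N²·(1 − n/N)·s²/n.
f = 4840/23620 = 0.20491109; Var(ȳ) = 0.79508891·115000/4840 = 18.891575.
Var(Ŷ) = 23620² · 18.891575 = 1.0539693 × 10^10.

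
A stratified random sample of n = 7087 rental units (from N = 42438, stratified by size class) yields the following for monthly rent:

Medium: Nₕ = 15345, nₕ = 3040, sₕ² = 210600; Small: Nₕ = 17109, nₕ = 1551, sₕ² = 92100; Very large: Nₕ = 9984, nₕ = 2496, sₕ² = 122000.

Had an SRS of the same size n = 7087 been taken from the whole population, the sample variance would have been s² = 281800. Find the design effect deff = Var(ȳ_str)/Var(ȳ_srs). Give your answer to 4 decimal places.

Var(ȳ_str) = Σ Wₕ²(1−fₕ)sₕ²/nₕ with Wₕ = Nₕ/42438:
  Medium: (15345/42438)²·(1−3040/15345)·210600/3040 = 7.2631243
  Small: (17109/42438)²·(1−1551/17109)·92100/1551 = 8.7764
  Very large: (9984/42438)²·(1−2496/9984)·122000/2496 = 2.028971
  → Var(ȳ_str) = 18.068495.
Var(ȳ_srs) = (1 − 7087/42438)·281800/7087 = 33.122671.
deff = 18.068495 / 33.122671 = 0.5455.

0.5455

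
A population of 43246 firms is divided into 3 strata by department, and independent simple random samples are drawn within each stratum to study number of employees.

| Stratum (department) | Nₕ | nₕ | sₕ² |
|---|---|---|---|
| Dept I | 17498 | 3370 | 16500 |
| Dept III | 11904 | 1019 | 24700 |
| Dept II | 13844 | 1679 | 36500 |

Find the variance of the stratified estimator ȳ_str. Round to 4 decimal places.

Var(ȳ_str) = Σₕ Wₕ²(1 − fₕ)sₕ²/nₕ with Wₕ = Nₕ/N, N = 43246.
Dept I: Wₕ = 0.40461546; term = 0.40461546²·(1 − 0.19259344)·16500/3370 = 0.64718919.
Dept III: Wₕ = 0.27526245; term = 0.27526245²·(1 − 0.08560148)·24700/1019 = 1.6793926.
Dept II: Wₕ = 0.32012209; term = 0.32012209²·(1 − 0.12127998)·36500/1679 = 1.9576001.
Sum = 4.2841819.

4.2842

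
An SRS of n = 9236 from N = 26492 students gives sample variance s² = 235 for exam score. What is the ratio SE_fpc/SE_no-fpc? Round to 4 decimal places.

f = n/N = 9236/26492 = 0.34863355.
SE_no-fpc = √(s²/n) = 0.15951149; SE_fpc = √((1−f)s²/n) = 0.12873738.
Ratio = √(1−f) = 0.80707277.

0.8071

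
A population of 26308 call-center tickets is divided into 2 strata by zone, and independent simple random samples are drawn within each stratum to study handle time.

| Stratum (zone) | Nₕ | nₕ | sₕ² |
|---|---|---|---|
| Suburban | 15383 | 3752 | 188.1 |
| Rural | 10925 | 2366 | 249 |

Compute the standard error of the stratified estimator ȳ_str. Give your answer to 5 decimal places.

Var(ȳ_str) = Σₕ Wₕ²(1 − fₕ)sₕ²/nₕ with Wₕ = Nₕ/N, N = 26308.
Suburban: Wₕ = 0.58472708; term = 0.58472708²·(1 − 0.24390561)·188.1/3752 = 0.012960101.
Rural: Wₕ = 0.41527292; term = 0.41527292²·(1 − 0.21656751)·249/2366 = 0.014218488.
Sum = 0.027178589.
SE = √(0.027178589) = 0.16486.

0.16486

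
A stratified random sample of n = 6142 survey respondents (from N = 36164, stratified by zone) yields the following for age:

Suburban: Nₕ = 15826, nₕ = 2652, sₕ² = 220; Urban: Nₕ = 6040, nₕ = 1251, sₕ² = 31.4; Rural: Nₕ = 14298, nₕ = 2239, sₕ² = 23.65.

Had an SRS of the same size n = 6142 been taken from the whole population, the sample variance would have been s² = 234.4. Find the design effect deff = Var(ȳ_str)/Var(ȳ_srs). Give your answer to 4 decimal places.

Var(ȳ_str) = Σ Wₕ²(1−fₕ)sₕ²/nₕ with Wₕ = Nₕ/36164:
  Suburban: (15826/36164)²·(1−2652/15826)·220/2652 = 0.013224677
  Urban: (6040/36164)²·(1−1251/6040)·31.4/1251 = 5.551383 × 10^-4
  Rural: (14298/36164)²·(1−2239/14298)·23.65/2239 = 0.0013925497
  → Var(ȳ_str) = 0.015172365.
Var(ȳ_srs) = (1 − 6142/36164)·234.4/6142 = 0.031681881.
deff = 0.015172365 / 0.031681881 = 0.4789.

0.4789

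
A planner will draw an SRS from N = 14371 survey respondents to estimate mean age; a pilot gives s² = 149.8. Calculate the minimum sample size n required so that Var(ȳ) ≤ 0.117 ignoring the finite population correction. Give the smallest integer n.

Without fpc, n₀ = s²/D = 149.8/0.117 = 1280.3419.
Rounding up, n = 1281.

1281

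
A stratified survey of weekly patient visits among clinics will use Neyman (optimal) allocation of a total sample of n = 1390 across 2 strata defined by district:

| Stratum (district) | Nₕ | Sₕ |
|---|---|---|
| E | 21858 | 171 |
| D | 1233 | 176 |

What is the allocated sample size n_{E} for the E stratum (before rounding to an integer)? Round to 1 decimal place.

Neyman allocation: nₕ = n·NₕSₕ / Σⱼ NⱼSⱼ.
Σ NⱼSⱼ = 21858·171 + 1233·176 = 3.954726 × 10^6.
n_{E} = 1390·21858·171 / (3.954726 × 10^6) = 1313.7.

1313.7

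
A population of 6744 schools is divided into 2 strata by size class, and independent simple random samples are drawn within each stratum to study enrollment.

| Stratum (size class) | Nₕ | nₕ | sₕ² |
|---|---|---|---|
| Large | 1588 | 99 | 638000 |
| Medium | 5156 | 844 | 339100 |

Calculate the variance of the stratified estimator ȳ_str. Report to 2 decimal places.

Var(ȳ_str) = Σₕ Wₕ²(1 − fₕ)sₕ²/nₕ with Wₕ = Nₕ/N, N = 6744.
Large: Wₕ = 0.23546856; term = 0.23546856²·(1 − 0.06234257)·638000/99 = 335.03915.
Medium: Wₕ = 0.76453144; term = 0.76453144²·(1 − 0.16369279)·339100/844 = 196.40018.
Sum = 531.43933.

531.44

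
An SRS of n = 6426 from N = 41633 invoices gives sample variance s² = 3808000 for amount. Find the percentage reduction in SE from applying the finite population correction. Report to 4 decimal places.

f = n/N = 6426/41633 = 0.15434871.
SE_no-fpc = √(s²/n) = 24.343225; SE_fpc = √((1−f)s²/n) = 22.385859.
Ratio = √(1−f) = 0.91959300. Reduction = 100·(1 − 0.91959300) = 8.0407%.

8.0407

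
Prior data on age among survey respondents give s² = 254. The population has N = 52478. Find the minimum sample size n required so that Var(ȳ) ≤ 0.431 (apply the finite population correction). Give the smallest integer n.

Without fpc, n₀ = s²/D = 254/0.431 = 589.3271.
With fpc, (1 − n/N)·s²/n ≤ D requires n ≥ n₀/(1 + n₀/N) = 589.3271/(1 + 589.3271/52478) = 582.7825.
Rounding up, n = 583.

583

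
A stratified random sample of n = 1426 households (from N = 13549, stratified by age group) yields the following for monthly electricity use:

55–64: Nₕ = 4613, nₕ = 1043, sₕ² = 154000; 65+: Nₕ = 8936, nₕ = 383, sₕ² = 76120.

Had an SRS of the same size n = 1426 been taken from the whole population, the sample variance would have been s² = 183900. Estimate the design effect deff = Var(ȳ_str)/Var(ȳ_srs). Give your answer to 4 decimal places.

Var(ȳ_str) = Σ Wₕ²(1−fₕ)sₕ²/nₕ with Wₕ = Nₕ/13549:
  55–64: (4613/13549)²·(1−1043/4613)·154000/1043 = 13.24566
  65+: (8936/13549)²·(1−383/8936)·76120/383 = 82.746027
  → Var(ȳ_str) = 95.991687.
Var(ȳ_srs) = (1 − 1426/13549)·183900/1426 = 115.38917.
deff = 95.991687 / 115.38917 = 0.8319.

0.8319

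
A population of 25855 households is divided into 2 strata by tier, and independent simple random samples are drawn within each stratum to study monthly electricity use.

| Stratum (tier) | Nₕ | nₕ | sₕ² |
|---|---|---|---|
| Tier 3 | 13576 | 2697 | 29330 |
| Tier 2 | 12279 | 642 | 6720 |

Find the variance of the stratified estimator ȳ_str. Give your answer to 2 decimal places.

Var(ȳ_str) = Σₕ Wₕ²(1 − fₕ)sₕ²/nₕ with Wₕ = Nₕ/N, N = 25855.
Tier 3: Wₕ = 0.52508219; term = 0.52508219²·(1 − 0.19865940)·29330/2697 = 2.4027182.
Tier 2: Wₕ = 0.47491781; term = 0.47491781²·(1 − 0.05228439)·6720/642 = 2.2374286.
Sum = 4.6401468.

4.64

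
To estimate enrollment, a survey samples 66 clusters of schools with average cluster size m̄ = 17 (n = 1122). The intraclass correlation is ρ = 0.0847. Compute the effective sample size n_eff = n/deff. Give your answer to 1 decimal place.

deff = 1 + (17 − 1)·0.0847 = 1 + 1.3552 = 2.3552.
n_eff = 1122 / 2.3552 = 476.4.

476.4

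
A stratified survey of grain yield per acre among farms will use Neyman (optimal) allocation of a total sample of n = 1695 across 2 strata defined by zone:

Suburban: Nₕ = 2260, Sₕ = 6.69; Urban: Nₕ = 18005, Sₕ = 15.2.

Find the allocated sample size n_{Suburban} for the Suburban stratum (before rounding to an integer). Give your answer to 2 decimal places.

88.74

Neyman allocation: nₕ = n·NₕSₕ / Σⱼ NⱼSⱼ.
Σ NⱼSⱼ = 2260·6.69 + 18005·15.2 = 288795.4.
n_{Suburban} = 1695·2260·6.69 / 288795.4 = 88.74.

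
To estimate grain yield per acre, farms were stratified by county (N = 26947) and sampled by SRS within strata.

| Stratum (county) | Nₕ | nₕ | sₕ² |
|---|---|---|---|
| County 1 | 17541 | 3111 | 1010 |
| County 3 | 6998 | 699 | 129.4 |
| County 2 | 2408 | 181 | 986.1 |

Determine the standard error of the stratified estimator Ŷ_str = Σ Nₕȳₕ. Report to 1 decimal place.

10934.0

Var(Ŷ_str) = Σₕ Nₕ²(1 − fₕ)sₕ²/nₕ.
County 1: 17541²·(1 − 3111/17541)·1010/3111 = 8.2175441 × 10^7.
County 3: 6998²·(1 − 699/6998)·129.4/699 = 8.1602346 × 10^6.
County 2: 2408²·(1 − 181/2408)·986.1/181 = 2.9215888 × 10^7.
Sum = 1.1955156 × 10^8.
SE = √(1.1955156 × 10^8) = 10934.0.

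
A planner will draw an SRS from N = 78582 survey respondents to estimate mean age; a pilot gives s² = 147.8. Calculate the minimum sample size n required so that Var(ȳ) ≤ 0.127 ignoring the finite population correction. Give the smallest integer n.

Without fpc, n₀ = s²/D = 147.8/0.127 = 1163.7795.
Rounding up, n = 1164.

1164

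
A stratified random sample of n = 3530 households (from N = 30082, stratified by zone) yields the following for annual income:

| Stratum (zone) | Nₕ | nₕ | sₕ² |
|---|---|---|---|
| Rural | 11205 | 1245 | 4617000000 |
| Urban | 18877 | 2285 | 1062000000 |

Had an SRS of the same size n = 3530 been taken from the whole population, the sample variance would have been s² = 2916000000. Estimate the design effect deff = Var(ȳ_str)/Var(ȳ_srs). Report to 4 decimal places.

Var(ȳ_str) = Σ Wₕ²(1−fₕ)sₕ²/nₕ with Wₕ = Nₕ/30082:
  Rural: (11205/30082)²·(1−1245/11205)·4617000000/1245 = 457349.61
  Urban: (18877/30082)²·(1−2285/18877)·1062000000/2285 = 160863.17
  → Var(ȳ_str) = 618212.78.
Var(ȳ_srs) = (1 − 3530/30082)·2916000000/3530 = 729127.28.
deff = 618212.78 / 729127.28 = 0.8479.

0.8479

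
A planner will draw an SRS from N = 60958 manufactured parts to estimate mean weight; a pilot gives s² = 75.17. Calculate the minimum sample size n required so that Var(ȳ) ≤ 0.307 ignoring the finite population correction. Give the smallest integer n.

Without fpc, n₀ = s²/D = 75.17/0.307 = 244.8534.
Rounding up, n = 245.

245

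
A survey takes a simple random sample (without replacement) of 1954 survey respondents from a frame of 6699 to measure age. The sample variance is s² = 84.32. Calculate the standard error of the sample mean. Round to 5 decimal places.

0.17483

Under SRS without replacement, Var(ȳ) = (1 − f)·s²/n with f = n/N = 1954/6699 = 0.29168533.
Var(ȳ) = (1 − 0.29168533)·84.32/1954 = 0.70831467·0.043152508 = 0.030565554.
SE(ȳ) = √(0.030565554) = 0.17483.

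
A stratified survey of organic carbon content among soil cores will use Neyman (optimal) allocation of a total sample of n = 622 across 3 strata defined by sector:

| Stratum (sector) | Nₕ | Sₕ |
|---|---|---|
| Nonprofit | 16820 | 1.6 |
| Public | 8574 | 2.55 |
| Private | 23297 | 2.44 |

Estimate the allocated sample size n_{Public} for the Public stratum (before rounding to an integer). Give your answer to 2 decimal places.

128.76

Neyman allocation: nₕ = n·NₕSₕ / Σⱼ NⱼSⱼ.
Σ NⱼSⱼ = 16820·1.6 + 8574·2.55 + 23297·2.44 = 105620.38.
n_{Public} = 622·8574·2.55 / 105620.38 = 128.76.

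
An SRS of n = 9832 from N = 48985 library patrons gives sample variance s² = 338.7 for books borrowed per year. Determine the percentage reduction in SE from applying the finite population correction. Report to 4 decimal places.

f = n/N = 9832/48985 = 0.20071450.
SE_no-fpc = √(s²/n) = 0.18560371; SE_fpc = √((1−f)s²/n) = 0.16593486.
Ratio = √(1−f) = 0.89402768. Reduction = 100·(1 − 0.89402768) = 10.5972%.

10.5972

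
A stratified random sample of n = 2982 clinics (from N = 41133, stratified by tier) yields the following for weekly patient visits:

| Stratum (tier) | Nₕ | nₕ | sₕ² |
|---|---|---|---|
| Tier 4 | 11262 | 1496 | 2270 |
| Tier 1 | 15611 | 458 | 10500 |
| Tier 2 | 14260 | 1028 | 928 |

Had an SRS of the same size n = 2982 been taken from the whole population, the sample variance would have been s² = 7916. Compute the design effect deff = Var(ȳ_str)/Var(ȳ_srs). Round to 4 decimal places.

1.3828

Var(ȳ_str) = Σ Wₕ²(1−fₕ)sₕ²/nₕ with Wₕ = Nₕ/41133:
  Tier 4: (11262/41133)²·(1−1496/11262)·2270/1496 = 0.098638336
  Tier 1: (15611/41133)²·(1−458/15611)·10500/458 = 3.2053274
  Tier 2: (14260/41133)²·(1−1028/14260)·928/1028 = 0.10067441
  → Var(ȳ_str) = 3.4046401.
Var(ȳ_srs) = (1 − 2982/41133)·7916/2982 = 2.4621453.
deff = 3.4046401 / 2.4621453 = 1.3828.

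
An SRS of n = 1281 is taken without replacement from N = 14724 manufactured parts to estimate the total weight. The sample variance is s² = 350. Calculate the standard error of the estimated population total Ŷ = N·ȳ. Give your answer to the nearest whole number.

7354

Var(Ŷ) = N²·Var(ȳ) = N²·(1 − n/N)·s²/n.
f = 1281/14724 = 0.08700081; Var(ȳ) = 0.91299919·350/1281 = 0.24945333.
Var(Ŷ) = 14724² · 0.24945333 = 5.4080528 × 10^7.
SE(Ŷ) = √(5.4080528 × 10^7) = 7354.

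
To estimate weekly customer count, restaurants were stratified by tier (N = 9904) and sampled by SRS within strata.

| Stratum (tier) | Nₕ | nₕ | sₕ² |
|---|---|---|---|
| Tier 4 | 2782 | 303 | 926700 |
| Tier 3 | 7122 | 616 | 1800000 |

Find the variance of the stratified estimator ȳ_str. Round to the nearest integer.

Var(ȳ_str) = Σₕ Wₕ²(1 − fₕ)sₕ²/nₕ with Wₕ = Nₕ/N, N = 9904.
Tier 4: Wₕ = 0.28089661; term = 0.28089661²·(1 − 0.10891445)·926700/303 = 215.03489.
Tier 3: Wₕ = 0.71910339; term = 0.71910339²·(1 − 0.08649256)·1800000/616 = 1380.3415.
Sum = 1595.3764.

1595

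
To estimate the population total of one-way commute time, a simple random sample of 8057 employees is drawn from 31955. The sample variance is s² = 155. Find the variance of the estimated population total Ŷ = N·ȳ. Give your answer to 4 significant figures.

Var(Ŷ) = N²·Var(ȳ) = N²·(1 − n/N)·s²/n.
f = 8057/31955 = 0.25213582; Var(ȳ) = 0.74786418·155/8057 = 0.014387359.
Var(Ŷ) = 31955² · 0.014387359 = 1.4691249 × 10^7.

1.469 × 10^7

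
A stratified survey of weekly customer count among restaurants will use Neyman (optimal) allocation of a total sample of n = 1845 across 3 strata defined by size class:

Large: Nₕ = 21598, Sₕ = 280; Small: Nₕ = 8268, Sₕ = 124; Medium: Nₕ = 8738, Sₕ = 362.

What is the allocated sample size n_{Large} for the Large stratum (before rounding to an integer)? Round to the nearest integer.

Neyman allocation: nₕ = n·NₕSₕ / Σⱼ NⱼSⱼ.
Σ NⱼSⱼ = 21598·280 + 8268·124 + 8738·362 = 1.0235828 × 10^7.
n_{Large} = 1845·21598·280 / (1.0235828 × 10^7) = 1090.

1090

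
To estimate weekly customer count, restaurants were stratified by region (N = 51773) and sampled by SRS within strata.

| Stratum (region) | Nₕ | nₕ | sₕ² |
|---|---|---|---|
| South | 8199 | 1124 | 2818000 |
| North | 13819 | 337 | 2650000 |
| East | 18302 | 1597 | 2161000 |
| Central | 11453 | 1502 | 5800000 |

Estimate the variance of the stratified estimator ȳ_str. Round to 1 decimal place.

919.3

Var(ȳ_str) = Σₕ Wₕ²(1 − fₕ)sₕ²/nₕ with Wₕ = Nₕ/N, N = 51773.
South: Wₕ = 0.15836440; term = 0.15836440²·(1 − 0.13708989)·2818000/1124 = 54.256946.
North: Wₕ = 0.26691519; term = 0.26691519²·(1 − 0.02438671)·2650000/337 = 546.56303.
East: Wₕ = 0.35350472; term = 0.35350472²·(1 − 0.08725822)·2161000/1597 = 154.34346.
Central: Wₕ = 0.22121569; term = 0.22121569²·(1 − 0.13114468)·5800000/1502 = 164.18648.
Sum = 919.34992.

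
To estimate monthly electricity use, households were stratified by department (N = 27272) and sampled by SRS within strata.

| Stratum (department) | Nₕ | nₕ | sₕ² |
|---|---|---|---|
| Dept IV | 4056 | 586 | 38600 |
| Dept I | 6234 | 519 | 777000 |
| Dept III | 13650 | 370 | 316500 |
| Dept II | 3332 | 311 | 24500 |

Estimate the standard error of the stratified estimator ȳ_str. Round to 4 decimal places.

Var(ȳ_str) = Σₕ Wₕ²(1 − fₕ)sₕ²/nₕ with Wₕ = Nₕ/N, N = 27272.
Dept IV: Wₕ = 0.14872397; term = 0.14872397²·(1 − 0.14447732)·38600/586 = 1.2464737.
Dept I: Wₕ = 0.22858610; term = 0.22858610²·(1 − 0.08325313)·777000/519 = 71.713797.
Dept III: Wₕ = 0.50051335; term = 0.50051335²·(1 − 0.02710623)·316500/370 = 208.48208.
Dept II: Wₕ = 0.12217659; term = 0.12217659²·(1 − 0.09333733)·24500/311 = 1.0661724.
Sum = 282.50852.
SE = √(282.50852) = 16.8080.

16.8080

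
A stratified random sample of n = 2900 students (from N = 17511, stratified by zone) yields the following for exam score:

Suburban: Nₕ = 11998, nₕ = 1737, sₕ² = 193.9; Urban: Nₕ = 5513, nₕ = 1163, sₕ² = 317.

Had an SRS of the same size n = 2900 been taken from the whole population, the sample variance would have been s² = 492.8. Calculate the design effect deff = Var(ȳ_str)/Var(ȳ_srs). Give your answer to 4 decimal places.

0.4664

Var(ȳ_str) = Σ Wₕ²(1−fₕ)sₕ²/nₕ with Wₕ = Nₕ/17511:
  Suburban: (11998/17511)²·(1−1737/11998)·193.9/1737 = 0.044818224
  Urban: (5513/17511)²·(1−1163/5513)·317/1163 = 0.021317433
  → Var(ȳ_str) = 0.066135657.
Var(ȳ_srs) = (1 − 2900/17511)·492.8/2900 = 0.14178872.
deff = 0.066135657 / 0.14178872 = 0.4664.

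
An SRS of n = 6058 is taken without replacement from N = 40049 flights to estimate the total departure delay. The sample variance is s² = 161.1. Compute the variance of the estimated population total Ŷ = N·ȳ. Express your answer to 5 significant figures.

3.6201 × 10^7

Var(Ŷ) = N²·Var(ȳ) = N²·(1 − n/N)·s²/n.
f = 6058/40049 = 0.15126470; Var(ȳ) = 0.84873530·161.1/6058 = 0.022570363.
Var(Ŷ) = 40049² · 0.022570363 = 3.6201111 × 10^7.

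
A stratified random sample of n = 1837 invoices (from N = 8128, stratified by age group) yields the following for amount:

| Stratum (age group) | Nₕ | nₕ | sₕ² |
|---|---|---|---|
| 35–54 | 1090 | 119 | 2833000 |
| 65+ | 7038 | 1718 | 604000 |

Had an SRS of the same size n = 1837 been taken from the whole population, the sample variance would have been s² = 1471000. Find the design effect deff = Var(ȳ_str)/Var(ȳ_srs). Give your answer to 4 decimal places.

0.9369

Var(ȳ_str) = Σ Wₕ²(1−fₕ)sₕ²/nₕ with Wₕ = Nₕ/8128:
  35–54: (1090/8128)²·(1−119/1090)·2833000/119 = 381.3976
  65+: (7038/8128)²·(1−1718/7038)·604000/1718 = 199.25411
  → Var(ȳ_str) = 580.65171.
Var(ȳ_srs) = (1 − 1837/8128)·1471000/1837 = 619.78278.
deff = 580.65171 / 619.78278 = 0.9369.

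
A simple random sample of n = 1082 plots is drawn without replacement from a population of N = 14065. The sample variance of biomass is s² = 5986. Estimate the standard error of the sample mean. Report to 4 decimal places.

Under SRS without replacement, Var(ȳ) = (1 − f)·s²/n with f = n/N = 1082/14065 = 0.07692855.
Var(ȳ) = (1 − 0.07692855)·5986/1082 = 0.92307145·5.5323475 = 5.1067521.
SE(ȳ) = √(5.1067521) = 2.2598.

2.2598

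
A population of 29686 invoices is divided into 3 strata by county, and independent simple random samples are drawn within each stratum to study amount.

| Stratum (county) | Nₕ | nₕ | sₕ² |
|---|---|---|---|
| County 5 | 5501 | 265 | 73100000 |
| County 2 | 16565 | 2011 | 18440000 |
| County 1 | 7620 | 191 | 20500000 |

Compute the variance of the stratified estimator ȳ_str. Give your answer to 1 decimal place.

Var(ȳ_str) = Σₕ Wₕ²(1 − fₕ)sₕ²/nₕ with Wₕ = Nₕ/N, N = 29686.
County 5: Wₕ = 0.18530620; term = 0.18530620²·(1 − 0.04817306)·73100000/265 = 9015.9069.
County 2: Wₕ = 0.55800714; term = 0.55800714²·(1 − 0.12140054)·18440000/2011 = 2508.53.
County 1: Wₕ = 0.25668665; term = 0.25668665²·(1 − 0.02506562)·20500000/191 = 6894.4949.
Sum = 18418.932.

18418.9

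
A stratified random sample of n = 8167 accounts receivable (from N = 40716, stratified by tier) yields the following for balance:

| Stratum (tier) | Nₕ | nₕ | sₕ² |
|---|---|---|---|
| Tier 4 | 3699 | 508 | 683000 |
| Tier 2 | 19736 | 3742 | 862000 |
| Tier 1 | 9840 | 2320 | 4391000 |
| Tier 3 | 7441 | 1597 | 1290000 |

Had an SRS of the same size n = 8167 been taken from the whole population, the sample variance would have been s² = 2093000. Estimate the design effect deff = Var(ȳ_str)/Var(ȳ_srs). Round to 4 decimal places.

Var(ȳ_str) = Σ Wₕ²(1−fₕ)sₕ²/nₕ with Wₕ = Nₕ/40716:
  Tier 4: (3699/40716)²·(1−508/3699)·683000/508 = 9.5727764
  Tier 2: (19736/40716)²·(1−3742/19736)·862000/3742 = 43.862108
  Tier 1: (9840/40716)²·(1−2320/9840)·4391000/2320 = 84.480832
  Tier 3: (7441/40716)²·(1−1597/7441)·1290000/1597 = 21.188299
  → Var(ȳ_str) = 159.10402.
Var(ȳ_srs) = (1 − 8167/40716)·2093000/8167 = 204.8704.
deff = 159.10402 / 204.8704 = 0.7766.

0.7766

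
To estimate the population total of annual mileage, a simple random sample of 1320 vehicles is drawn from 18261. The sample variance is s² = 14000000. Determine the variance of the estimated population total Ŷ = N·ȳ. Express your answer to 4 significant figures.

Var(Ŷ) = N²·Var(ȳ) = N²·(1 − n/N)·s²/n.
f = 1320/18261 = 0.07228520; Var(ȳ) = 0.92771480·14000000/1320 = 9839.3994.
Var(Ŷ) = 18261² · 9839.3994 = 3.2810867 × 10^12.

3.281 × 10^12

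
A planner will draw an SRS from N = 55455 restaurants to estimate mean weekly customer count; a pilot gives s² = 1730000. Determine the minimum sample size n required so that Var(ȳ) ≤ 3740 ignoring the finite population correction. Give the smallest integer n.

Without fpc, n₀ = s²/D = 1730000/3740 = 462.5668.
Rounding up, n = 463.

463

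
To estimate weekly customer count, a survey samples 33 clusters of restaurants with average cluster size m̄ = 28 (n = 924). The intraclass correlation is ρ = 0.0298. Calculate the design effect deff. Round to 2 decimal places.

deff = 1 + (28 − 1)·0.0298 = 1 + 0.8046 = 1.8046.

1.80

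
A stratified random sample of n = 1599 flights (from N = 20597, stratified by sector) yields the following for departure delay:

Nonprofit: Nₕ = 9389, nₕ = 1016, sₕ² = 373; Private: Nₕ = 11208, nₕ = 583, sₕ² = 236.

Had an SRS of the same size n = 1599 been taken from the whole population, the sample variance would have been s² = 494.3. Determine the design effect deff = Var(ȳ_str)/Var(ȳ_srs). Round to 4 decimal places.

0.6371

Var(ȳ_str) = Σ Wₕ²(1−fₕ)sₕ²/nₕ with Wₕ = Nₕ/20597:
  Nonprofit: (9389/20597)²·(1−1016/9389)·373/1016 = 0.068031119
  Private: (11208/20597)²·(1−583/11208)·236/583 = 0.11362989
  → Var(ȳ_str) = 0.18166101.
Var(ȳ_srs) = (1 − 1599/20597)·494.3/1599 = 0.28513207.
deff = 0.18166101 / 0.28513207 = 0.6371.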